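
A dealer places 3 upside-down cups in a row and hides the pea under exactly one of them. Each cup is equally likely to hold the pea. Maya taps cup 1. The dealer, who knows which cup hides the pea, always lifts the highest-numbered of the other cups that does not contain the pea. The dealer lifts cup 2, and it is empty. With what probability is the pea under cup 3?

1

Consider each possible location of the pea in turn.
If it is under cup 1 (prior 1/3): the dealer would have opened cup 3 instead, probability 0; weight (1/3)·0 = 0.
If it is under cup 2 (prior 1/3): the dealer opened cup 2, so this case is ruled out; weight (1/3)·0 = 0.
If it is under cup 3 (prior 1/3): cup 2 is the highest-numbered option available, probability 1; weight (1/3)·1 = 1/3.
The weights sum to 1/3.
So P(the pea under cup 3 | the dealer opened cup 2) = (1/3) / (1/3) = 1.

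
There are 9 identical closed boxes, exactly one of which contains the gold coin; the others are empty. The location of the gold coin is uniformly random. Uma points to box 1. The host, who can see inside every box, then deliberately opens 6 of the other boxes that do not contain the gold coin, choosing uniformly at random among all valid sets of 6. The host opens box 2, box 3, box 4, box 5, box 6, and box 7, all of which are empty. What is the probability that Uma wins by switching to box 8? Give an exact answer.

Apply Bayes' rule, conditioning on where the gold coin actually is.
If it is in box 1 (prior 1/9): the host has 28 equally likely choices, so probability 1/28; weight (1/9)·(1/28) = 1/252.
If it is in any of boxes 2, 3, 4, 5, 6, and 7 (prior 1/9 each): that box was opened and seen not to hold the prize — ruled out; weight (1/9)·0 = 0 each.
If it is in either of boxes 8 and 9 (prior 1/9 each): the host has 7 equally likely choices, so probability 1/7; weight (1/9)·(1/7) = 1/63 each.
The weights sum to 1/28.
So P(the gold coin in box 8 | the host opened box 2, box 3, box 4, box 5, box 6, and box 7) = (1/63) / (1/28) = 4/9.

4/9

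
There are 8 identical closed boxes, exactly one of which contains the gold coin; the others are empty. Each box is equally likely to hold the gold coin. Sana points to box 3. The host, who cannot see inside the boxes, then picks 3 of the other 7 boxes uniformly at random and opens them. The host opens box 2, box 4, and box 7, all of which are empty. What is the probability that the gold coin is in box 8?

Condition on the true location of the gold coin.
If it is in any of boxes 1, 3, 5, 6, and 8 (prior 1/8 each): the host picks exactly this set with probability 1/35 regardless, and none is the prize; weight (1/8)·(1/35) = 1/280 each.
If it is in any of boxes 2, 4, and 7 (prior 1/8 each): that box was opened and seen not to hold the prize — ruled out; weight (1/8)·0 = 0 each.
The weights sum to 1/56.
So P(the gold coin in box 8 | the host opened box 2, box 4, and box 7) = (1/280) / (1/56) = 1/5.

1/5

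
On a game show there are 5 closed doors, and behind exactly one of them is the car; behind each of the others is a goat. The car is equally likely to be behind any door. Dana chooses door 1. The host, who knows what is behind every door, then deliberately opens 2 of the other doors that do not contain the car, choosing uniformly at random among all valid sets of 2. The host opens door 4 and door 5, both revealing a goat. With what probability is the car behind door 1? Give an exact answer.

Condition on the true location of the car.
If it is behind door 1 (prior 1/5): the host has 6 equally likely choices, so probability 1/6; weight (1/5)·(1/6) = 1/30.
If it is behind either of doors 2 and 3 (prior 1/5 each): the host has 3 equally likely choices, so probability 1/3; weight (1/5)·(1/3) = 1/15 each.
If it is behind either of doors 4 and 5 (prior 1/5 each): that door was opened and seen not to hold the prize — ruled out; weight (1/5)·0 = 0 each.
The weights sum to 1/6.
So P(the car behind door 1 | the host opened door 4 and door 5) = (1/30) / (1/6) = 1/5.

1/5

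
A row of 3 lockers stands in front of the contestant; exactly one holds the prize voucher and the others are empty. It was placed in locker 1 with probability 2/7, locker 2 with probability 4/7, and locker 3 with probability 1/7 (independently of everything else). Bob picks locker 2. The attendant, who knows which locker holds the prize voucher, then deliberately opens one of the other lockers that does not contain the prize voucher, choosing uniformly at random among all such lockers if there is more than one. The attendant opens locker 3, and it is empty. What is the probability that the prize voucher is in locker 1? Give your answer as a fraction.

1/2

Apply Bayes' rule, conditioning on where the prize voucher actually is.
If it is in locker 1 (prior 2/7): the attendant has no choice, probability 1; weight (2/7)·1 = 2/7.
If it is in locker 2 (prior 4/7): the attendant has 2 equally likely choices, so probability 1/2; weight (4/7)·(1/2) = 2/7.
If it is in locker 3 (prior 1/7): the attendant opened locker 3, so this case is ruled out; weight (1/7)·0 = 0.
The weights sum to 4/7.
So P(the prize voucher in locker 1 | the attendant opened locker 3) = (2/7) / (4/7) = 1/2.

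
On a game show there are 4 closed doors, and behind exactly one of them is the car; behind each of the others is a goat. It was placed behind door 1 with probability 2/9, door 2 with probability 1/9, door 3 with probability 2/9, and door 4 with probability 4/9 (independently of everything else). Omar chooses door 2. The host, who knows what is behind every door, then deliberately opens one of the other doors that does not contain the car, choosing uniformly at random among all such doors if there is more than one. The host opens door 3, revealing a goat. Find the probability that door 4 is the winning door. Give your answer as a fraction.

3/5

Consider each possible location of the car in turn.
If it is behind door 1 (prior 2/9): the host has 2 equally likely choices, so probability 1/2; weight (2/9)·(1/2) = 1/9.
If it is behind door 2 (prior 1/9): the host has 3 equally likely choices, so probability 1/3; weight (1/9)·(1/3) = 1/27.
If it is behind door 3 (prior 2/9): the host opened door 3, so this case is ruled out; weight (2/9)·0 = 0.
If it is behind door 4 (prior 4/9): the host has 2 equally likely choices, so probability 1/2; weight (4/9)·(1/2) = 2/9.
The weights sum to 10/27.
So P(the car behind door 4 | the host opened door 3) = (2/9) / (10/27) = 3/5.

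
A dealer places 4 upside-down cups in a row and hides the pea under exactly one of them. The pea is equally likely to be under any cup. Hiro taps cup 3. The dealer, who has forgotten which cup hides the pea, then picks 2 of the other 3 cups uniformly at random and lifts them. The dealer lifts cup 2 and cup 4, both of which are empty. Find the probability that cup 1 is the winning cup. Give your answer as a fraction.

1/2

Condition on the true location of the pea.
If it is under either of cups 1 and 3 (prior 1/4 each): the dealer picks exactly this set with probability 1/3 regardless, and none is the prize; weight (1/4)·(1/3) = 1/12 each.
If it is under either of cups 2 and 4 (prior 1/4 each): that cup was opened and seen not to hold the prize — ruled out; weight (1/4)·0 = 0 each.
The weights sum to 1/6.
So P(the pea under cup 1 | the dealer opened cup 2 and cup 4) = (1/12) / (1/6) = 1/2.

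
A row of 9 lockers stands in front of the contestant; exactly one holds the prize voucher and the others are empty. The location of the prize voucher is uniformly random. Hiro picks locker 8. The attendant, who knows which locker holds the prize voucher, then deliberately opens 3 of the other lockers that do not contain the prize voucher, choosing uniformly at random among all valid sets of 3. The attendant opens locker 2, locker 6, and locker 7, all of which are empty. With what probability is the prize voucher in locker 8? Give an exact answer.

Condition on the true location of the prize voucher.
If it is in any of lockers 1, 3, 4, 5, and 9 (prior 1/9 each): the attendant has 35 equally likely choices, so probability 1/35; weight (1/9)·(1/35) = 1/315 each.
If it is in any of lockers 2, 6, and 7 (prior 1/9 each): that locker was opened and seen not to hold the prize — ruled out; weight (1/9)·0 = 0 each.
If it is in locker 8 (prior 1/9): the attendant has 56 equally likely choices, so probability 1/56; weight (1/9)·(1/56) = 1/504.
The weights sum to 1/56.
So P(the prize voucher in locker 8 | the attendant opened locker 2, locker 6, and locker 7) = (1/504) / (1/56) = 1/9.

1/9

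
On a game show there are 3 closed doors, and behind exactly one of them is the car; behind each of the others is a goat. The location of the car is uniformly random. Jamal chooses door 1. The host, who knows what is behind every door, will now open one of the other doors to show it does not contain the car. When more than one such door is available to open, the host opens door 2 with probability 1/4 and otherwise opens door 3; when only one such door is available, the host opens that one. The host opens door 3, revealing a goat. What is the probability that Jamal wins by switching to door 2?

Condition on the true location of the car.
If it is behind door 1 (prior 1/3): door 2 is available but not opened, probability 3/4; weight (1/3)·(3/4) = 1/4.
If it is behind door 2 (prior 1/3): only door 3 is available, probability 1; weight (1/3)·1 = 1/3.
If it is behind door 3 (prior 1/3): the host opened door 3, so this case is ruled out; weight (1/3)·0 = 0.
The weights sum to 7/12.
So P(the car behind door 2 | the host opened door 3) = (1/3) / (7/12) = 4/7.

4/7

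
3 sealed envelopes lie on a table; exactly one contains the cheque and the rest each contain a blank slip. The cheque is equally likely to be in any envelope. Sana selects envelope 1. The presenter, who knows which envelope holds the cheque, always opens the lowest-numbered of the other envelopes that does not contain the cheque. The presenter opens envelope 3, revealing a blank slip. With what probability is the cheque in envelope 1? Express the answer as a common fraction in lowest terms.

0

Condition on the true location of the cheque.
If it is in envelope 1 (prior 1/3): the presenter would have opened envelope 2 instead, probability 0; weight (1/3)·0 = 0.
If it is in envelope 2 (prior 1/3): envelope 3 is the lowest-numbered option available, probability 1; weight (1/3)·1 = 1/3.
If it is in envelope 3 (prior 1/3): the presenter opened envelope 3, so this case is ruled out; weight (1/3)·0 = 0.
The weights sum to 1/3.
So P(the cheque in envelope 1 | the presenter opened envelope 3) = 0 / (1/3) = 0.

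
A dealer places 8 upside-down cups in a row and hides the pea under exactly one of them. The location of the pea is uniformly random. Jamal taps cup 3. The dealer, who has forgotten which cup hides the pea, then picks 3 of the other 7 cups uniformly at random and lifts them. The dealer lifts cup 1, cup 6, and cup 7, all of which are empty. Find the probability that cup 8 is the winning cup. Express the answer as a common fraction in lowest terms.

1/5

Apply Bayes' rule, conditioning on where the pea actually is.
If it is under any of cups 1, 6, and 7 (prior 1/8 each): that cup was opened and seen not to hold the prize — ruled out; weight (1/8)·0 = 0 each.
If it is under any of cups 2, 3, 4, 5, and 8 (prior 1/8 each): the dealer picks exactly this set with probability 1/35 regardless, and none is the prize; weight (1/8)·(1/35) = 1/280 each.
The weights sum to 1/56.
So P(the pea under cup 8 | the dealer opened cup 1, cup 6, and cup 7) = (1/280) / (1/56) = 1/5.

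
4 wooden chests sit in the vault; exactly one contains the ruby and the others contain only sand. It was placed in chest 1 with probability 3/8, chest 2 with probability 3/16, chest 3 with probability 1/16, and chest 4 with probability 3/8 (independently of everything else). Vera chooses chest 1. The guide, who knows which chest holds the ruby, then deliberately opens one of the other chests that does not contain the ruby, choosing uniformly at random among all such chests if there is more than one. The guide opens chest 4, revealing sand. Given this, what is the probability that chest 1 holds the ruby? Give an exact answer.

1/2

Condition on the true location of the ruby.
If it is in chest 1 (prior 3/8): the guide has 3 equally likely choices, so probability 1/3; weight (3/8)·(1/3) = 1/8.
If it is in chest 2 (prior 3/16): the guide has 2 equally likely choices, so probability 1/2; weight (3/16)·(1/2) = 3/32.
If it is in chest 3 (prior 1/16): the guide has 2 equally likely choices, so probability 1/2; weight (1/16)·(1/2) = 1/32.
If it is in chest 4 (prior 3/8): the guide opened chest 4, so this case is ruled out; weight (3/8)·0 = 0.
The weights sum to 1/4.
So P(the ruby in chest 1 | the guide opened chest 4) = (1/8) / (1/4) = 1/2.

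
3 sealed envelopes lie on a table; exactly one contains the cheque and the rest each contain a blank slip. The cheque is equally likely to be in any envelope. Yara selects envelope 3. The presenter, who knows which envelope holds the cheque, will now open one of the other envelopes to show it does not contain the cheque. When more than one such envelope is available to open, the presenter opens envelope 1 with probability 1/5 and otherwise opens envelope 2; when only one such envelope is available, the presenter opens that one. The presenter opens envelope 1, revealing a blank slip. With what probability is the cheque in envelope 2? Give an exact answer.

5/6

Condition on the true location of the cheque.
If it is in envelope 1 (prior 1/3): the presenter opened envelope 1, so this case is ruled out; weight (1/3)·0 = 0.
If it is in envelope 2 (prior 1/3): only envelope 1 is available, probability 1; weight (1/3)·1 = 1/3.
If it is in envelope 3 (prior 1/3): envelope 1 is available, opened with probability 1/5; weight (1/3)·(1/5) = 1/15.
The weights sum to 2/5.
So P(the cheque in envelope 2 | the presenter opened envelope 1) = (1/3) / (2/5) = 5/6.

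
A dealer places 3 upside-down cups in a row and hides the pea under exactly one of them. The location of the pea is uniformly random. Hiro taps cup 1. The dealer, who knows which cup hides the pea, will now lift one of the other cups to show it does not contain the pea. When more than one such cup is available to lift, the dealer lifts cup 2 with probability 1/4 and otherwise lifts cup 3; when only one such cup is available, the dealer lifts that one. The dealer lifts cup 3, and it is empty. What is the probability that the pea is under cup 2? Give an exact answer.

4/7

Apply Bayes' rule, conditioning on where the pea actually is.
If it is under cup 1 (prior 1/3): cup 2 is available but not opened, probability 3/4; weight (1/3)·(3/4) = 1/4.
If it is under cup 2 (prior 1/3): only cup 3 is available, probability 1; weight (1/3)·1 = 1/3.
If it is under cup 3 (prior 1/3): the dealer opened cup 3, so this case is ruled out; weight (1/3)·0 = 0.
The weights sum to 7/12.
So P(the pea under cup 2 | the dealer opened cup 3) = (1/3) / (7/12) = 4/7.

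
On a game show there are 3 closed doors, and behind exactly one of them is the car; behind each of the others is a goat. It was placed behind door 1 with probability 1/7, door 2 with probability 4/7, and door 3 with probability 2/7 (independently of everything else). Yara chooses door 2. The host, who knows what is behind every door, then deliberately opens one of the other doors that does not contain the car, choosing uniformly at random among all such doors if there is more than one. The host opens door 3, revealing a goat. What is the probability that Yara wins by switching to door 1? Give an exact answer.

Condition on the true location of the car.
If it is behind door 1 (prior 1/7): the host has no choice, probability 1; weight (1/7)·1 = 1/7.
If it is behind door 2 (prior 4/7): the host has 2 equally likely choices, so probability 1/2; weight (4/7)·(1/2) = 2/7.
If it is behind door 3 (prior 2/7): the host opened door 3, so this case is ruled out; weight (2/7)·0 = 0.
The weights sum to 3/7.
So P(the car behind door 1 | the host opened door 3) = (1/7) / (3/7) = 1/3.

1/3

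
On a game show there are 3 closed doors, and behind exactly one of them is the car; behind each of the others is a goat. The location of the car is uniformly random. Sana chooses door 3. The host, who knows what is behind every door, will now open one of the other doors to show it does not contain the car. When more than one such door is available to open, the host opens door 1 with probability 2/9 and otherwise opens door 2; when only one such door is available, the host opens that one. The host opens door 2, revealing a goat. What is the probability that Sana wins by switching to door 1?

Apply Bayes' rule, conditioning on where the car actually is.
If it is behind door 1 (prior 1/3): only door 2 is available, probability 1; weight (1/3)·1 = 1/3.
If it is behind door 2 (prior 1/3): the host opened door 2, so this case is ruled out; weight (1/3)·0 = 0.
If it is behind door 3 (prior 1/3): door 1 is available but not opened, probability 7/9; weight (1/3)·(7/9) = 7/27.
The weights sum to 16/27.
So P(the car behind door 1 | the host opened door 2) = (1/3) / (16/27) = 9/16.

9/16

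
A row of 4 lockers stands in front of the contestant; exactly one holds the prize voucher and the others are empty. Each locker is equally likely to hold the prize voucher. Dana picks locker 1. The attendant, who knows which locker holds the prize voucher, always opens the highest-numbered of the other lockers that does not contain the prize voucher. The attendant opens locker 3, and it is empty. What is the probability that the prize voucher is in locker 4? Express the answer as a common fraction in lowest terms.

Apply Bayes' rule, conditioning on where the prize voucher actually is.
If it is in either of lockers 1 and 2 (prior 1/4 each): the attendant would have opened locker 4 instead, probability 0; weight (1/4)·0 = 0 each.
If it is in locker 3 (prior 1/4): the attendant opened locker 3, so this case is ruled out; weight (1/4)·0 = 0.
If it is in locker 4 (prior 1/4): locker 3 is the highest-numbered option available, probability 1; weight (1/4)·1 = 1/4.
The weights sum to 1/4.
So P(the prize voucher in locker 4 | the attendant opened locker 3) = (1/4) / (1/4) = 1.

1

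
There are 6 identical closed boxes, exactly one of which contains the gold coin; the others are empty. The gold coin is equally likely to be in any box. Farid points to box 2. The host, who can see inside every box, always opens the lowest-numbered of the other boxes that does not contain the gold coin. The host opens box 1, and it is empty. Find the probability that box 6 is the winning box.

Condition on the true location of the gold coin.
If it is in box 1 (prior 1/6): the host opened box 1, so this case is ruled out; weight (1/6)·0 = 0.
If it is in any of boxes 2, 3, 4, 5, and 6 (prior 1/6 each): box 1 is the lowest-numbered option available, probability 1; weight (1/6)·1 = 1/6 each.
The weights sum to 5/6.
So P(the gold coin in box 6 | the host opened box 1) = (1/6) / (5/6) = 1/5.

1/5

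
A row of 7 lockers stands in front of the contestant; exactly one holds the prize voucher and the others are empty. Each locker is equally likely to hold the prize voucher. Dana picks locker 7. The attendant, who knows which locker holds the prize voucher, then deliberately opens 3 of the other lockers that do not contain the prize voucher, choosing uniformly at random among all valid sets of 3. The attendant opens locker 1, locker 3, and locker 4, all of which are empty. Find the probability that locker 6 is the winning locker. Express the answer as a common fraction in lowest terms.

Apply Bayes' rule, conditioning on where the prize voucher actually is.
If it is in any of lockers 1, 3, and 4 (prior 1/7 each): that locker was opened and seen not to hold the prize — ruled out; weight (1/7)·0 = 0 each.
If it is in any of lockers 2, 5, and 6 (prior 1/7 each): the attendant has 10 equally likely choices, so probability 1/10; weight (1/7)·(1/10) = 1/70 each.
If it is in locker 7 (prior 1/7): the attendant has 20 equally likely choices, so probability 1/20; weight (1/7)·(1/20) = 1/140.
The weights sum to 1/20.
So P(the prize voucher in locker 6 | the attendant opened locker 1, locker 3, and locker 4) = (1/70) / (1/20) = 2/7.

2/7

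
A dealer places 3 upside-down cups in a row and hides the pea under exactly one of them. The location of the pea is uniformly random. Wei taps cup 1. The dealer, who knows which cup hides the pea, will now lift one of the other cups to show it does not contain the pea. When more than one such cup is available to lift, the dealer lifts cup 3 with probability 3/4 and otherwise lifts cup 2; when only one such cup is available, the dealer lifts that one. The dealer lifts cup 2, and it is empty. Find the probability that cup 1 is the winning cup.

1/5

Consider each possible location of the pea in turn.
If it is under cup 1 (prior 1/3): cup 3 is available but not opened, probability 1/4; weight (1/3)·(1/4) = 1/12.
If it is under cup 2 (prior 1/3): the dealer opened cup 2, so this case is ruled out; weight (1/3)·0 = 0.
If it is under cup 3 (prior 1/3): only cup 2 is available, probability 1; weight (1/3)·1 = 1/3.
The weights sum to 5/12.
So P(the pea under cup 1 | the dealer opened cup 2) = (1/12) / (5/12) = 1/5.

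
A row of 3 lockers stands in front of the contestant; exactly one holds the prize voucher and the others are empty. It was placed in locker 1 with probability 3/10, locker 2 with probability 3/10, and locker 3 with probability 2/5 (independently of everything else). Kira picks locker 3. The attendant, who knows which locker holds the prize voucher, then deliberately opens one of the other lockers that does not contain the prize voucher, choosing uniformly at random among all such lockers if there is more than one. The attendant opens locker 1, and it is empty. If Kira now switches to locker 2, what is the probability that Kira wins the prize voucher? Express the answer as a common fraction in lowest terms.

Condition on the true location of the prize voucher.
If it is in locker 1 (prior 3/10): the attendant opened locker 1, so this case is ruled out; weight (3/10)·0 = 0.
If it is in locker 2 (prior 3/10): the attendant has no choice, probability 1; weight (3/10)·1 = 3/10.
If it is in locker 3 (prior 2/5): the attendant has 2 equally likely choices, so probability 1/2; weight (2/5)·(1/2) = 1/5.
The weights sum to 1/2.
So P(the prize voucher in locker 2 | the attendant opened locker 1) = (3/10) / (1/2) = 3/5.

3/5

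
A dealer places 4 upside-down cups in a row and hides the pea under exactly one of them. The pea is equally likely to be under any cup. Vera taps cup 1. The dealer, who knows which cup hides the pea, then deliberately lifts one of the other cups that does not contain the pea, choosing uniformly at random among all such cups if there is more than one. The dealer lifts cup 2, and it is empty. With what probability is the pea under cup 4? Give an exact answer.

Consider each possible location of the pea in turn.
If it is under cup 1 (prior 1/4): the dealer has 3 equally likely choices, so probability 1/3; weight (1/4)·(1/3) = 1/12.
If it is under cup 2 (prior 1/4): the dealer opened cup 2, so this case is ruled out; weight (1/4)·0 = 0.
If it is under either of cups 3 and 4 (prior 1/4 each): the dealer has 2 equally likely choices, so probability 1/2; weight (1/4)·(1/2) = 1/8 each.
The weights sum to 1/3.
So P(the pea under cup 4 | the dealer opened cup 2) = (1/8) / (1/3) = 3/8.

3/8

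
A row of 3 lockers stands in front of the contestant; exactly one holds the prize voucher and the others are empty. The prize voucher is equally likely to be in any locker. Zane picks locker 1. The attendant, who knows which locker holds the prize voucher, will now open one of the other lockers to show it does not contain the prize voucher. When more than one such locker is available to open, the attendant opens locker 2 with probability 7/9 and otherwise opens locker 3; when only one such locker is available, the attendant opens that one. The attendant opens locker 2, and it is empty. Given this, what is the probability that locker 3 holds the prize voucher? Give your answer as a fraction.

9/16

Apply Bayes' rule, conditioning on where the prize voucher actually is.
If it is in locker 1 (prior 1/3): locker 2 is available, opened with probability 7/9; weight (1/3)·(7/9) = 7/27.
If it is in locker 2 (prior 1/3): the attendant opened locker 2, so this case is ruled out; weight (1/3)·0 = 0.
If it is in locker 3 (prior 1/3): only locker 2 is available, probability 1; weight (1/3)·1 = 1/3.
The weights sum to 16/27.
So P(the prize voucher in locker 3 | the attendant opened locker 2) = (1/3) / (16/27) = 9/16.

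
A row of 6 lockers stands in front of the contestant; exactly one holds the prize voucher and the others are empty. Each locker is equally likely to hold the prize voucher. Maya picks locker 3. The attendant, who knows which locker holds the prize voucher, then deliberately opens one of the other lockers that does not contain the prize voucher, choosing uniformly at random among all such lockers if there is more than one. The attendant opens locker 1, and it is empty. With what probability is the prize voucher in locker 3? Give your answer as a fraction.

1/6

Apply Bayes' rule, conditioning on where the prize voucher actually is.
If it is in locker 1 (prior 1/6): the attendant opened locker 1, so this case is ruled out; weight (1/6)·0 = 0.
If it is in any of lockers 2, 4, 5, and 6 (prior 1/6 each): the attendant has 4 equally likely choices, so probability 1/4; weight (1/6)·(1/4) = 1/24 each.
If it is in locker 3 (prior 1/6): the attendant has 5 equally likely choices, so probability 1/5; weight (1/6)·(1/5) = 1/30.
The weights sum to 1/5.
So P(the prize voucher in locker 3 | the attendant opened locker 1) = (1/30) / (1/5) = 1/6.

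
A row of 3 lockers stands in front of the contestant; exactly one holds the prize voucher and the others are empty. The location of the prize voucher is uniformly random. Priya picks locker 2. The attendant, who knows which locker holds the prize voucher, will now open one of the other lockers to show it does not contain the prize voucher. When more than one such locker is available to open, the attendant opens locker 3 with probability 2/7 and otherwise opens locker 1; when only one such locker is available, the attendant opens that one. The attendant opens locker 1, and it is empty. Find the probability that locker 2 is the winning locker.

5/12

Consider each possible location of the prize voucher in turn.
If it is in locker 1 (prior 1/3): the attendant opened locker 1, so this case is ruled out; weight (1/3)·0 = 0.
If it is in locker 2 (prior 1/3): locker 3 is available but not opened, probability 5/7; weight (1/3)·(5/7) = 5/21.
If it is in locker 3 (prior 1/3): only locker 1 is available, probability 1; weight (1/3)·1 = 1/3.
The weights sum to 4/7.
So P(the prize voucher in locker 2 | the attendant opened locker 1) = (5/21) / (4/7) = 5/12.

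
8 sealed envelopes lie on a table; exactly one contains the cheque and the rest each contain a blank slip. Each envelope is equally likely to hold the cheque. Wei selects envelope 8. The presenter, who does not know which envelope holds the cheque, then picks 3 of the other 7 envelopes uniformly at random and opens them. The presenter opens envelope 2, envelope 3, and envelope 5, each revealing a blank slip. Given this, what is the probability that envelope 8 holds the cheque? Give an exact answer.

Consider each possible location of the cheque in turn.
If it is in any of envelopes 1, 4, 6, 7, and 8 (prior 1/8 each): the presenter picks exactly this set with probability 1/35 regardless, and none is the prize; weight (1/8)·(1/35) = 1/280 each.
If it is in any of envelopes 2, 3, and 5 (prior 1/8 each): that envelope was opened and seen not to hold the prize — ruled out; weight (1/8)·0 = 0 each.
The weights sum to 1/56.
So P(the cheque in envelope 8 | the presenter opened envelope 2, envelope 3, and envelope 5) = (1/280) / (1/56) = 1/5.

1/5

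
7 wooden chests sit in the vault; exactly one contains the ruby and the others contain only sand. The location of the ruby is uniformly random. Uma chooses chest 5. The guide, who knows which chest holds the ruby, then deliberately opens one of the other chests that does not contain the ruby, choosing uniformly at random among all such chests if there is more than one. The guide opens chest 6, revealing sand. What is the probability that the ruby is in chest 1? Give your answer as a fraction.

6/35

Consider each possible location of the ruby in turn.
If it is in any of chests 1, 2, 3, 4, and 7 (prior 1/7 each): the guide has 5 equally likely choices, so probability 1/5; weight (1/7)·(1/5) = 1/35 each.
If it is in chest 5 (prior 1/7): the guide has 6 equally likely choices, so probability 1/6; weight (1/7)·(1/6) = 1/42.
If it is in chest 6 (prior 1/7): the guide opened chest 6, so this case is ruled out; weight (1/7)·0 = 0.
The weights sum to 1/6.
So P(the ruby in chest 1 | the guide opened chest 6) = (1/35) / (1/6) = 6/35.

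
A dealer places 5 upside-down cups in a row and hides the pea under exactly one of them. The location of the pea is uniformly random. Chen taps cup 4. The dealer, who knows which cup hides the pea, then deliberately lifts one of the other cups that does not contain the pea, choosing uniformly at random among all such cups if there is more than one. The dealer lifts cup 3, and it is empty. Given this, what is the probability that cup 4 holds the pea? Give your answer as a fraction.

1/5

Condition on the true location of the pea.
If it is under any of cups 1, 2, and 5 (prior 1/5 each): the dealer has 3 equally likely choices, so probability 1/3; weight (1/5)·(1/3) = 1/15 each.
If it is under cup 3 (prior 1/5): the dealer opened cup 3, so this case is ruled out; weight (1/5)·0 = 0.
If it is under cup 4 (prior 1/5): the dealer has 4 equally likely choices, so probability 1/4; weight (1/5)·(1/4) = 1/20.
The weights sum to 1/4.
So P(the pea under cup 4 | the dealer opened cup 3) = (1/20) / (1/4) = 1/5.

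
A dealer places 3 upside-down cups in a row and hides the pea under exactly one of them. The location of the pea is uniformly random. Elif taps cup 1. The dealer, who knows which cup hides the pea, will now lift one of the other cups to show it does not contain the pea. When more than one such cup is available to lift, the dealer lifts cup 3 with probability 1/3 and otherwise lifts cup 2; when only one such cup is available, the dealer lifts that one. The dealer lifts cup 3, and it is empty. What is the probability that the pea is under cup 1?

1/4

Condition on the true location of the pea.
If it is under cup 1 (prior 1/3): cup 3 is available, opened with probability 1/3; weight (1/3)·(1/3) = 1/9.
If it is under cup 2 (prior 1/3): only cup 3 is available, probability 1; weight (1/3)·1 = 1/3.
If it is under cup 3 (prior 1/3): the dealer opened cup 3, so this case is ruled out; weight (1/3)·0 = 0.
The weights sum to 4/9.
So P(the pea under cup 1 | the dealer opened cup 3) = (1/9) / (4/9) = 1/4.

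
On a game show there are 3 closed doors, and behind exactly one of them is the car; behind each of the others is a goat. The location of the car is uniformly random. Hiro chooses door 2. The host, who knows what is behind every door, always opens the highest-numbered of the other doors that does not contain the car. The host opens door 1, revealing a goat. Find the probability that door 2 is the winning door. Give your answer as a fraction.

Consider each possible location of the car in turn.
If it is behind door 1 (prior 1/3): the host opened door 1, so this case is ruled out; weight (1/3)·0 = 0.
If it is behind door 2 (prior 1/3): the host would have opened door 3 instead, probability 0; weight (1/3)·0 = 0.
If it is behind door 3 (prior 1/3): door 1 is the highest-numbered option available, probability 1; weight (1/3)·1 = 1/3.
The weights sum to 1/3.
So P(the car behind door 2 | the host opened door 1) = 0 / (1/3) = 0.

0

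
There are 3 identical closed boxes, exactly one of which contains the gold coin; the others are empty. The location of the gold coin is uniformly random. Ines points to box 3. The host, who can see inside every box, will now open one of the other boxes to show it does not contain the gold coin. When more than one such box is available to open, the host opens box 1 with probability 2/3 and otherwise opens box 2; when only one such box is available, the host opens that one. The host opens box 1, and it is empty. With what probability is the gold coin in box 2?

Apply Bayes' rule, conditioning on where the gold coin actually is.
If it is in box 1 (prior 1/3): the host opened box 1, so this case is ruled out; weight (1/3)·0 = 0.
If it is in box 2 (prior 1/3): only box 1 is available, probability 1; weight (1/3)·1 = 1/3.
If it is in box 3 (prior 1/3): box 1 is available, opened with probability 2/3; weight (1/3)·(2/3) = 2/9.
The weights sum to 5/9.
So P(the gold coin in box 2 | the host opened box 1) = (1/3) / (5/9) = 3/5.

3/5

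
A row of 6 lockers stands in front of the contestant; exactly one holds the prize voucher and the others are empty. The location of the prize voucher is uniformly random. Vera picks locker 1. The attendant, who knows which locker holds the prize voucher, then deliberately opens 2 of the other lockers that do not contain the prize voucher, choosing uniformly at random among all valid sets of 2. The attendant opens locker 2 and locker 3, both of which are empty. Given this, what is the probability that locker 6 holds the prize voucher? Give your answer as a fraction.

Consider each possible location of the prize voucher in turn.
If it is in locker 1 (prior 1/6): the attendant has 10 equally likely choices, so probability 1/10; weight (1/6)·(1/10) = 1/60.
If it is in either of lockers 2 and 3 (prior 1/6 each): that locker was opened and seen not to hold the prize — ruled out; weight (1/6)·0 = 0 each.
If it is in any of lockers 4, 5, and 6 (prior 1/6 each): the attendant has 6 equally likely choices, so probability 1/6; weight (1/6)·(1/6) = 1/36 each.
The weights sum to 1/10.
So P(the prize voucher in locker 6 | the attendant opened locker 2 and locker 3) = (1/36) / (1/10) = 5/18.

5/18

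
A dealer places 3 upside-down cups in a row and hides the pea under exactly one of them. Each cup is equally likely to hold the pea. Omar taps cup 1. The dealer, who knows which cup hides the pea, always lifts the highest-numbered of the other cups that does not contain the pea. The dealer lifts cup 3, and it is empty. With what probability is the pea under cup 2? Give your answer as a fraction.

1/2

Condition on the true location of the pea.
If it is under either of cups 1 and 2 (prior 1/3 each): cup 3 is the highest-numbered option available, probability 1; weight (1/3)·1 = 1/3 each.
If it is under cup 3 (prior 1/3): the dealer opened cup 3, so this case is ruled out; weight (1/3)·0 = 0.
The weights sum to 2/3.
So P(the pea under cup 2 | the dealer opened cup 3) = (1/3) / (2/3) = 1/2.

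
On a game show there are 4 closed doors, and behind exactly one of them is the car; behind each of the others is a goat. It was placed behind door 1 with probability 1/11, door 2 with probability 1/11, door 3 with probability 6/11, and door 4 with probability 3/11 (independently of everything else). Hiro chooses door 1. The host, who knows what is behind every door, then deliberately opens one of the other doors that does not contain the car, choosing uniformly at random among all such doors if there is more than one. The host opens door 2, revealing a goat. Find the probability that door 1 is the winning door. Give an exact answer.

2/29

Condition on the true location of the car.
If it is behind door 1 (prior 1/11): the host has 3 equally likely choices, so probability 1/3; weight (1/11)·(1/3) = 1/33.
If it is behind door 2 (prior 1/11): the host opened door 2, so this case is ruled out; weight (1/11)·0 = 0.
If it is behind door 3 (prior 6/11): the host has 2 equally likely choices, so probability 1/2; weight (6/11)·(1/2) = 3/11.
If it is behind door 4 (prior 3/11): the host has 2 equally likely choices, so probability 1/2; weight (3/11)·(1/2) = 3/22.
The weights sum to 29/66.
So P(the car behind door 1 | the host opened door 2) = (1/33) / (29/66) = 2/29.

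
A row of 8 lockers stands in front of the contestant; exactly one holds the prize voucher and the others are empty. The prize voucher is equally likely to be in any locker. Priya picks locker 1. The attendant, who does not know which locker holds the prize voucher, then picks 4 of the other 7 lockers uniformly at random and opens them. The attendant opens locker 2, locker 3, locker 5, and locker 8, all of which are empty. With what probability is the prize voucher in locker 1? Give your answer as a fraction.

1/4

Because the attendant chose which lockers to open without knowing where the prize voucher is, the choice is independent of the prize location. Learning that none of the 4 opened lockers holds the prize voucher simply rules out those 4 locations and leaves the remaining 4 lockers still equally likely by symmetry.
So P(the prize voucher in locker 1) = 1/4.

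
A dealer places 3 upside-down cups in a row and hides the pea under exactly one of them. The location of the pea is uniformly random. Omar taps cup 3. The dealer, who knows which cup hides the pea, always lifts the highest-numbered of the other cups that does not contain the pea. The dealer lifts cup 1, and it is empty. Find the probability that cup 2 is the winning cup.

Apply Bayes' rule, conditioning on where the pea actually is.
If it is under cup 1 (prior 1/3): the dealer opened cup 1, so this case is ruled out; weight (1/3)·0 = 0.
If it is under cup 2 (prior 1/3): cup 1 is the highest-numbered option available, probability 1; weight (1/3)·1 = 1/3.
If it is under cup 3 (prior 1/3): the dealer would have opened cup 2 instead, probability 0; weight (1/3)·0 = 0.
The weights sum to 1/3.
So P(the pea under cup 2 | the dealer opened cup 1) = (1/3) / (1/3) = 1.

1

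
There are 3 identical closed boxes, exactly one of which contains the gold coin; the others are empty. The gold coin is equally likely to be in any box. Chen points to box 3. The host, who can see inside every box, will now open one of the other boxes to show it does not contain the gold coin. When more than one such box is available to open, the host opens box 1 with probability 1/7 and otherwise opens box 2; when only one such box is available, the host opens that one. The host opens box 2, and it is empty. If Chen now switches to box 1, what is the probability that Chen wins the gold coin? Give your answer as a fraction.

Consider each possible location of the gold coin in turn.
If it is in box 1 (prior 1/3): only box 2 is available, probability 1; weight (1/3)·1 = 1/3.
If it is in box 2 (prior 1/3): the host opened box 2, so this case is ruled out; weight (1/3)·0 = 0.
If it is in box 3 (prior 1/3): box 1 is available but not opened, probability 6/7; weight (1/3)·(6/7) = 2/7.
The weights sum to 13/21.
So P(the gold coin in box 1 | the host opened box 2) = (1/3) / (13/21) = 7/13.

7/13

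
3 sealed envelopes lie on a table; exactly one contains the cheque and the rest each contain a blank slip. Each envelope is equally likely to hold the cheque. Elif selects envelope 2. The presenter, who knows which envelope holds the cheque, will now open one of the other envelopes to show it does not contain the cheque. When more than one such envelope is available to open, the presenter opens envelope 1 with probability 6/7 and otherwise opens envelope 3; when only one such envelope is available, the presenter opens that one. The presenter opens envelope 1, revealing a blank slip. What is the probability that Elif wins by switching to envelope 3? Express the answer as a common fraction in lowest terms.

7/13

Consider each possible location of the cheque in turn.
If it is in envelope 1 (prior 1/3): the presenter opened envelope 1, so this case is ruled out; weight (1/3)·0 = 0.
If it is in envelope 2 (prior 1/3): envelope 1 is available, opened with probability 6/7; weight (1/3)·(6/7) = 2/7.
If it is in envelope 3 (prior 1/3): only envelope 1 is available, probability 1; weight (1/3)·1 = 1/3.
The weights sum to 13/21.
So P(the cheque in envelope 3 | the presenter opened envelope 1) = (1/3) / (13/21) = 7/13.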